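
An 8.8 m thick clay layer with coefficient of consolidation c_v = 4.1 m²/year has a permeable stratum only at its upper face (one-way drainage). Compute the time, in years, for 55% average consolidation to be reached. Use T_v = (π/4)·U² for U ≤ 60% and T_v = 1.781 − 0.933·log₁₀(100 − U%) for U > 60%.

t ≈ 4.49 years

Drainage path length: H_d = H = 8.8 m (single drainage).
U ≤ 60%: T_v = (π/4)·U² = (π/4)×0.55² = 0.23758.
t = T_v·H_d²/c_v = 0.23758×8.8²/4.1 = 4.487 years.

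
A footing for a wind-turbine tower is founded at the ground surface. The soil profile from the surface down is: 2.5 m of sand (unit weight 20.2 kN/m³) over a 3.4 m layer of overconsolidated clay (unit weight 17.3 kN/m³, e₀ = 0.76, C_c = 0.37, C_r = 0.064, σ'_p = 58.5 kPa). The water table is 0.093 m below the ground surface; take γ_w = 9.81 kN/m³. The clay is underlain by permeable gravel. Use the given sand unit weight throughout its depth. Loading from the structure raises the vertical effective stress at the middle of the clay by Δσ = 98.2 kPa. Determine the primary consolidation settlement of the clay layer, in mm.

Mid-depth of clay below the ground surface: z = 2.5 + 3.4/2 = 4.2 m.
Total vertical stress at mid-clay: σ_v = 20.2×2.5 + 17.3×1.7 = 79.91 kPa.
Pore pressure: u = 9.81×(4.2 − 0.093) = 40.29 kPa.
Initial effective stress: σ'_0 = σ_v − u = 79.91 − 40.29 = 39.62 kPa.
Final effective stress: σ'_f = 39.62 + 98.2 = 137.82 kPa.
σ'_f = 137.82 > σ'_p = 58.5 kPa, so the stress path crosses the preconsolidation pressure — recompression up to σ'_p, then virgin compression beyond:
S_c = H/(1+e₀)·[C_r·log₁₀(σ'_p/σ'_0) + C_c·log₁₀(σ'_f/σ'_p)]
    = 3.4/1.76 × [0.064×log₁₀(58.5/39.62) + 0.37×log₁₀(137.82/58.5)]
    = 1.9318 × [0.010831 + 0.1377] = 0.2869 m

S_c ≈ 287 mm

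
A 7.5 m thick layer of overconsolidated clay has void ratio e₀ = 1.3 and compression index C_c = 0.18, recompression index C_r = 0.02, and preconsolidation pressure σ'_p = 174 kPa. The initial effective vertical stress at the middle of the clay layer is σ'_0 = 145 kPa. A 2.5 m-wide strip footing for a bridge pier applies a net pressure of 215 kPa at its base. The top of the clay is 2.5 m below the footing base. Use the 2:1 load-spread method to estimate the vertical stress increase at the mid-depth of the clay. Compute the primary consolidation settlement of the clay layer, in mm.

Mid-depth of clay below the footing base: z = 2.5 + 7.5/2 = 6.25 m.
Stress increase at mid-clay by the 2:1 spreading method:
Δσ = qB/(B+z) = 215×2.5/(2.5+6.25) = 61.429 kPa
Final effective stress: σ'_f = 145 + 61.429 = 206.43 kPa.
σ'_f = 206.43 > σ'_p = 174 kPa, so the stress path crosses the preconsolidation pressure — recompression up to σ'_p, then virgin compression beyond:
S_c = H/(1+e₀)·[C_r·log₁₀(σ'_p/σ'_0) + C_c·log₁₀(σ'_f/σ'_p)]
    = 7.5/2.3 × [0.02×log₁₀(174/145) + 0.18×log₁₀(206.43/174)]
    = 3.2609 × [0.0015836 + 0.01336] = 0.04873 m

S_c ≈ 48.7 mm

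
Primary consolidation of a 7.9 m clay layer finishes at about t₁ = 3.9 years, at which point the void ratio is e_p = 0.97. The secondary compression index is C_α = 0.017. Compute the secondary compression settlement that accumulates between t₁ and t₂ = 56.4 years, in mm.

Secondary compression: S_s = C_α·H/(1+e_p)·log₁₀(t₂/t₁)
S_s = 0.017×7.9/(1+0.97)×log₁₀(56.4/3.9)
    = 0.06817 × 1.16 = 0.07909 m

S_s ≈ 79.1 mm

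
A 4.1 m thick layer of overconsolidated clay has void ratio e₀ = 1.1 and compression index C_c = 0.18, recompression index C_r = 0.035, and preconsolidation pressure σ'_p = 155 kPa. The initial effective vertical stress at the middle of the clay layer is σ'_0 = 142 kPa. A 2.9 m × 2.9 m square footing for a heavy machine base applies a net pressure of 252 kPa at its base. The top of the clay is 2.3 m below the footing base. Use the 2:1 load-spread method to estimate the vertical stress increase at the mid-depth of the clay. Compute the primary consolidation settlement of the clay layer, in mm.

S_c ≈ 27.4 mm

Mid-depth of clay below the footing base: z = 2.3 + 4.1/2 = 4.35 m.
Stress increase at mid-clay by the 2:1 spreading method:
Δσ = qBL/((B+z)(L+z)) = 252×2.9×2.9/((2.9+4.35)(2.9+4.35)) = 40.32 kPa
Final effective stress: σ'_f = 142 + 40.32 = 182.32 kPa.
σ'_f = 182.32 > σ'_p = 155 kPa, so the stress path crosses the preconsolidation pressure — recompression up to σ'_p, then virgin compression beyond:
S_c = H/(1+e₀)·[C_r·log₁₀(σ'_p/σ'_0) + C_c·log₁₀(σ'_f/σ'_p)]
    = 4.1/2.1 × [0.035×log₁₀(155/142) + 0.18×log₁₀(182.32/155)]
    = 1.9524 × [0.0013315 + 0.01269] = 0.02738 m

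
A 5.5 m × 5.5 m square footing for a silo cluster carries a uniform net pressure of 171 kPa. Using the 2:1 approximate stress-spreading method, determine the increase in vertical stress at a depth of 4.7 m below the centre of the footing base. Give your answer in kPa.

By the 2:1 method the load spreads at 1 horizontal : 2 vertical, so at depth z the loaded area has grown by z in each plan dimension:
Δσ = qBL/((B+z)(L+z)) = 171×5.5×5.5/((5.5+4.7)(5.5+4.7)) = 49.719 kPa

Δσ_z ≈ 49.7 kPa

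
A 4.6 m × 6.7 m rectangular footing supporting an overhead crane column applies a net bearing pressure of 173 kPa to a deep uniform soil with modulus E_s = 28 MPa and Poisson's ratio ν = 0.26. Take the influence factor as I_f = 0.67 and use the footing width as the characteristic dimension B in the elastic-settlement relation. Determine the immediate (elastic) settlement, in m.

S_e ≈ 0.0178 m

Immediate (elastic) settlement: S_e = q·B·(1−ν²)/E_s · I_f.
E_s = 28 MPa = 28000 kPa.
S_e = 173 × 4.6 × (1 − 0.26²) / 28000 × 0.67
    = 173 × 4.6 × 0.9324 / 28000 × 0.67
    = 0.01776 m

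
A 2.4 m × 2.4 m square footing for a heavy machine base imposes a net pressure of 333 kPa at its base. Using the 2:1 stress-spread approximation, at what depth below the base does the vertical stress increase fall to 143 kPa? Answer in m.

z ≈ 1.26 m

2:1 spreading — at depth z the loaded area has grown by z in each plan dimension:
qB²/(B+z)² = Δσ_z ⇒ z = B(√(q/Δσ_z) − 1) = 2.4×(√(333/143) − 1) = 1.262 m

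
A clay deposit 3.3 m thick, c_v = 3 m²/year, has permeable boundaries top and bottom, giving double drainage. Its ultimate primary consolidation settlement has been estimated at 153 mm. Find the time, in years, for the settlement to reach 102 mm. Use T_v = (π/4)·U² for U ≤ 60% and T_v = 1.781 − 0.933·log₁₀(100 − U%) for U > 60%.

Drainage path length: H_d = H/2 = 1.65 m (double drainage).
U = S(t)/S_ult = 102/153 = 0.6667.
U > 60%: T_v = 1.781 − 0.933·log₁₀(100 − 66.667) = 0.36015.
t = T_v·H_d²/c_v = 0.36015×1.65²/3 = 0.3268 years.

t ≈ 0.327 years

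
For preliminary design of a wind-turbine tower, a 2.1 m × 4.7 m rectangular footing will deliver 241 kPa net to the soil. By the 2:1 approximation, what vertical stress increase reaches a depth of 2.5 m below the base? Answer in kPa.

Δσ_z ≈ 71.8 kPa

By the 2:1 method the load spreads at 1 horizontal : 2 vertical, so at depth z the loaded area has grown by z in each plan dimension:
Δσ = qBL/((B+z)(L+z)) = 241×2.1×4.7/((2.1+2.5)(4.7+2.5)) = 71.82 kPa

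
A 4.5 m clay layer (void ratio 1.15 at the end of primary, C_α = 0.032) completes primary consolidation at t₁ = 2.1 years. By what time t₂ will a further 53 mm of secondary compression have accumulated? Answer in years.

t₂ ≈ 13 years

S_s = C_α·H/(1+e_p)·log₁₀(t₂/t₁) ⇒ log₁₀(t₂/t₁) = S_s·(1+e_p)/(C_α·H).
log₁₀(t₂/t₁) = 0.053 × (1+1.15) / (0.032×4.5) = 0.7913
t₂ = t₁ × 10^0.7913 = 2.1 × 6.185 = 12.99 years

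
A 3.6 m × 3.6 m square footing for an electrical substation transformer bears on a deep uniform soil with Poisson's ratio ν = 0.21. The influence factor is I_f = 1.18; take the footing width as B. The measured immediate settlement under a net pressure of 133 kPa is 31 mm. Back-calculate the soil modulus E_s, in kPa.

S_e = q·B·(1−ν²)/E_s · I_f  ⇒  E_s = q·B·(1−ν²)·I_f / S_e.
E_s = 133 × 3.6 × 0.9559 × 1.18 / 0.031 = 17420 kPa

E_s ≈ 17400 kPa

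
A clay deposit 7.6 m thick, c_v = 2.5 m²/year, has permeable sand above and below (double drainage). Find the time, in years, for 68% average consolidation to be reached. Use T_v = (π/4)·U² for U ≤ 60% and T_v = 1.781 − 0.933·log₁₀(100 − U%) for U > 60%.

t ≈ 2.18 years

Drainage path length: H_d = H/2 = 3.8 m (double drainage).
U > 60%: T_v = 1.781 − 0.933·log₁₀(100 − 68) = 0.3767.
t = T_v·H_d²/c_v = 0.3767×3.8²/2.5 = 2.176 years.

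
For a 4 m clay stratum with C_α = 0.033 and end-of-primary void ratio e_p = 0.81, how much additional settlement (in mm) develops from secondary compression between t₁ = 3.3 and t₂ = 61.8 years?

Secondary compression: S_s = C_α·H/(1+e_p)·log₁₀(t₂/t₁)
S_s = 0.033×4/(1+0.81)×log₁₀(61.8/3.3)
    = 0.07293 × 1.272 = 0.0928 m

S_s ≈ 92.8 mm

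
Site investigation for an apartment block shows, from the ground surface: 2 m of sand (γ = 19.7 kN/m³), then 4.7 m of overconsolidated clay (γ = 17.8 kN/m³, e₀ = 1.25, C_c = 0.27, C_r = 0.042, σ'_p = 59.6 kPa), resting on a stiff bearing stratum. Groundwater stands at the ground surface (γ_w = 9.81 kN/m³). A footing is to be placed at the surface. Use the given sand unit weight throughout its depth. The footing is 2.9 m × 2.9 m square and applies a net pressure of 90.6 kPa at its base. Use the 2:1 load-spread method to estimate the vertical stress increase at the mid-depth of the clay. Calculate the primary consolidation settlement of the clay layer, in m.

S_c ≈ 0.0122 m

Mid-depth of clay below the ground surface: z = 2 + 4.7/2 = 4.35 m.
Total vertical stress at mid-clay: σ_v = 19.7×2 + 17.8×2.35 = 81.23 kPa.
Pore pressure: u = 9.81×(4.35 − 0) = 42.673 kPa.
Initial effective stress: σ'_0 = σ_v − u = 81.23 − 42.673 = 38.557 kPa.
Stress increase at mid-clay by the 2:1 spreading method:
Δσ = qBL/((B+z)(L+z)) = 90.6×2.9×2.9/((2.9+4.35)(2.9+4.35)) = 14.496 kPa
Final effective stress: σ'_f = 38.557 + 14.496 = 53.053 kPa.
σ'_f = 53.053 ≤ σ'_p = 59.6 kPa, so the clay remains overconsolidated and only the recompression index applies:
S_c = C_r·H/(1+e₀)·log₁₀(σ'_f/σ'_0) = 0.042×4.7/2.25×log₁₀(53.053/38.557)
    = 0.087734 × 0.13861 = 0.01216 m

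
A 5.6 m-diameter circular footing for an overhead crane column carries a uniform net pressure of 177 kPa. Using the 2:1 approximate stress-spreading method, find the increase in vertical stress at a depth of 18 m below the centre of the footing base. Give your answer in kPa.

Δσ_z ≈ 9.97 kPa

By the 2:1 method the load spreads at 1 horizontal : 2 vertical, so at depth z the loaded area has grown by z in each plan dimension:
Δσ ≈ qD²/(D+z)² = 177×5.6²/(5.6+18)² = 9.9661 kPa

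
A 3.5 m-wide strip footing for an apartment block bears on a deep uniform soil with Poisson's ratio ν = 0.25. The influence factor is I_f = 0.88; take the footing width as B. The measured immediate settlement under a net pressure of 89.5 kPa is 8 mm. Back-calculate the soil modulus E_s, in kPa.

S_e = q·B·(1−ν²)/E_s · I_f  ⇒  E_s = q·B·(1−ν²)·I_f / S_e.
E_s = 89.5 × 3.5 × 0.9375 × 0.88 / 0.008 = 32300 kPa

E_s ≈ 32300 kPa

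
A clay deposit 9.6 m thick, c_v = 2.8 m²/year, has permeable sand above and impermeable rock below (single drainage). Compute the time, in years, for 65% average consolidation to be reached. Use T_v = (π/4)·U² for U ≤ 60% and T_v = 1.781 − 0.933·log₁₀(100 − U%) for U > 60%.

t ≈ 11.2 years

Drainage path length: H_d = H = 9.6 m (single drainage).
U > 60%: T_v = 1.781 − 0.933·log₁₀(100 − 65) = 0.34038.
t = T_v·H_d²/c_v = 0.34038×9.6²/2.8 = 11.2 years.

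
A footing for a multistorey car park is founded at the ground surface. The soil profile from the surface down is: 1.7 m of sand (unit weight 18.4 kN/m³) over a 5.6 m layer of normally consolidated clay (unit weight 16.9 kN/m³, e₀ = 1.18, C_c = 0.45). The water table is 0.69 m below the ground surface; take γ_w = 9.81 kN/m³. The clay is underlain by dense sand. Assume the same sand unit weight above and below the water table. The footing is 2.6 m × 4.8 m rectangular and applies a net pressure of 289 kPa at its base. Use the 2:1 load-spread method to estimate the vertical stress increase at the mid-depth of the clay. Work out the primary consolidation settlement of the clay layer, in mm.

S_c ≈ 424 mm

Mid-depth of clay below the ground surface: z = 1.7 + 5.6/2 = 4.5 m.
Total vertical stress at mid-clay: σ_v = 18.4×1.7 + 16.9×2.8 = 78.6 kPa.
Pore pressure: u = 9.81×(4.5 − 0.69) = 37.376 kPa.
Initial effective stress: σ'_0 = σ_v − u = 78.6 − 37.376 = 41.224 kPa.
Stress increase at mid-clay by the 2:1 spreading method:
Δσ = qBL/((B+z)(L+z)) = 289×2.6×4.8/((2.6+4.5)(4.8+4.5)) = 54.622 kPa
Final effective stress: σ'_f = σ'_0 + Δσ = 41.224 + 54.622 = 95.846 kPa.
Normally consolidated clay, so the full stress increment lies on the virgin compression line:
S_c = C_c·H/(1+e₀)·log₁₀(σ'_f/σ'_0) = 0.45×5.6/(1+1.18)×log₁₀(95.846/41.224)
    = 1.156 × 0.36642 = 0.4236 m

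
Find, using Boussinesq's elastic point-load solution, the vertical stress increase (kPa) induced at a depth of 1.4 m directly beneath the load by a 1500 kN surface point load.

Boussinesq vertical stress below a point load on an elastic half-space:
Δσ_z = 3P/(2πz²) · [1 + (r/z)²]^(−5/2)
r/z = 0/1.4 = 0; [1+(r/z)²]^(−5/2) = 1.
Δσ_z = 3×1500/(2π×1.4²) × 1 = 365.41 × 1 = 365.4 kPa

Δσ_z ≈ 365 kPa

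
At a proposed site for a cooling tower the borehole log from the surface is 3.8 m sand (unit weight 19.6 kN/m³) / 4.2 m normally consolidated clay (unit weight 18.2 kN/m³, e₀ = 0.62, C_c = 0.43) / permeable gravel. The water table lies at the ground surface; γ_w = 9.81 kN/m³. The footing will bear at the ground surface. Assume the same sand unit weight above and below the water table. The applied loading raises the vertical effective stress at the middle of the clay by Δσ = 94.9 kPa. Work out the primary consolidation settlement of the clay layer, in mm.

S_c ≈ 486 mm

Mid-depth of clay below the ground surface: z = 3.8 + 4.2/2 = 5.9 m.
Total vertical stress at mid-clay: σ_v = 19.6×3.8 + 18.2×2.1 = 112.7 kPa.
Pore pressure: u = 9.81×(5.9 − 0) = 57.879 kPa.
Initial effective stress: σ'_0 = σ_v − u = 112.7 − 57.879 = 54.821 kPa.
Final effective stress: σ'_f = σ'_0 + Δσ = 54.821 + 94.9 = 149.72 kPa.
Normally consolidated clay, so the full stress increment lies on the virgin compression line:
S_c = C_c·H/(1+e₀)·log₁₀(σ'_f/σ'_0) = 0.43×4.2/(1+0.62)×log₁₀(149.72/54.821)
    = 1.1148 × 0.43633 = 0.4864 m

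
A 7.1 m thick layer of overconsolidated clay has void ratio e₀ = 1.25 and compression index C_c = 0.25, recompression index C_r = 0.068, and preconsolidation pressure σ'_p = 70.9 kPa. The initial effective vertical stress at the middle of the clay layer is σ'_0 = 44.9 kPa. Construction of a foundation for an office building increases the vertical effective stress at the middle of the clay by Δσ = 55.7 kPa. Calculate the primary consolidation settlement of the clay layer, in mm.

Final effective stress: σ'_f = 44.9 + 55.7 = 100.6 kPa.
σ'_f = 100.6 > σ'_p = 70.9 kPa, so the stress path crosses the preconsolidation pressure — recompression up to σ'_p, then virgin compression beyond:
S_c = H/(1+e₀)·[C_r·log₁₀(σ'_p/σ'_0) + C_c·log₁₀(σ'_f/σ'_p)]
    = 7.1/2.25 × [0.068×log₁₀(70.9/44.9) + 0.25×log₁₀(100.6/70.9)]
    = 3.1556 × [0.013491 + 0.037988] = 0.1624 m

S_c ≈ 162 mm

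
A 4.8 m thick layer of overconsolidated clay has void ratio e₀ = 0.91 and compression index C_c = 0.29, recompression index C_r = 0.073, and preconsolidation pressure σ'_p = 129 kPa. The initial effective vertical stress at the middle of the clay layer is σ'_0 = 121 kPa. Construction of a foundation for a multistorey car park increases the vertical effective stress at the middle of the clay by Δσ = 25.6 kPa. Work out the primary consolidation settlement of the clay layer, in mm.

S_c ≈ 45.6 mm

Final effective stress: σ'_f = 121 + 25.6 = 146.6 kPa.
σ'_f = 146.6 > σ'_p = 129 kPa, so the stress path crosses the preconsolidation pressure — recompression up to σ'_p, then virgin compression beyond:
S_c = H/(1+e₀)·[C_r·log₁₀(σ'_p/σ'_0) + C_c·log₁₀(σ'_f/σ'_p)]
    = 4.8/1.91 × [0.073×log₁₀(129/121) + 0.29×log₁₀(146.6/129)]
    = 2.5131 × [0.0020297 + 0.016108] = 0.04558 m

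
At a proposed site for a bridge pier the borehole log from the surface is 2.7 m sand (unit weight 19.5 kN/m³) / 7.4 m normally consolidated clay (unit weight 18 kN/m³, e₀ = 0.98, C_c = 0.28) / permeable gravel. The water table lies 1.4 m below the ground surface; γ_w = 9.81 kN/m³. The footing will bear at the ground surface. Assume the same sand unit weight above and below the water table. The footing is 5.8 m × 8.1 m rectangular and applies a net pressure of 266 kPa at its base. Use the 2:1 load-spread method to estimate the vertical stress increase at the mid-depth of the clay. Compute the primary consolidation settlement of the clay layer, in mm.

Mid-depth of clay below the ground surface: z = 2.7 + 7.4/2 = 6.4 m.
Total vertical stress at mid-clay: σ_v = 19.5×2.7 + 18×3.7 = 119.25 kPa.
Pore pressure: u = 9.81×(6.4 − 1.4) = 49.05 kPa.
Initial effective stress: σ'_0 = σ_v − u = 119.25 − 49.05 = 70.2 kPa.
Stress increase at mid-clay by the 2:1 spreading method:
Δσ = qBL/((B+z)(L+z)) = 266×5.8×8.1/((5.8+6.4)(8.1+6.4)) = 70.643 kPa
Final effective stress: σ'_f = σ'_0 + Δσ = 70.2 + 70.643 = 140.84 kPa.
Normally consolidated clay, so the full stress increment lies on the virgin compression line:
S_c = C_c·H/(1+e₀)·log₁₀(σ'_f/σ'_0) = 0.28×7.4/(1+0.98)×log₁₀(140.84/70.2)
    = 1.0465 × 0.30239 = 0.3165 m

S_c ≈ 316 mm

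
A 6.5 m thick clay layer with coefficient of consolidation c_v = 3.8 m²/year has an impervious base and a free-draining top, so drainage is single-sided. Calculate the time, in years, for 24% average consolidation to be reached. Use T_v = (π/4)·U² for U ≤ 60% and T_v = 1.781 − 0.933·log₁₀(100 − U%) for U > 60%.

t ≈ 0.503 years

Drainage path length: H_d = H = 6.5 m (single drainage).
U ≤ 60%: T_v = (π/4)·U² = (π/4)×0.24² = 0.045239.
t = T_v·H_d²/c_v = 0.045239×6.5²/3.8 = 0.503 years.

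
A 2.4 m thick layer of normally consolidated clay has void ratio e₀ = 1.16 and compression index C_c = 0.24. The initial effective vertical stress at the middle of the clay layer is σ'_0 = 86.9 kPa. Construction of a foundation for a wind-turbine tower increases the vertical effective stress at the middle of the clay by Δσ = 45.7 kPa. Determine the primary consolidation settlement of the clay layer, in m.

S_c ≈ 0.0489 m

Final effective stress: σ'_f = σ'_0 + Δσ = 86.9 + 45.7 = 132.6 kPa.
Normally consolidated clay, so the full stress increment lies on the virgin compression line:
S_c = C_c·H/(1+e₀)·log₁₀(σ'_f/σ'_0) = 0.24×2.4/(1+1.16)×log₁₀(132.6/86.9)
    = 0.26667 × 0.18352 = 0.04894 m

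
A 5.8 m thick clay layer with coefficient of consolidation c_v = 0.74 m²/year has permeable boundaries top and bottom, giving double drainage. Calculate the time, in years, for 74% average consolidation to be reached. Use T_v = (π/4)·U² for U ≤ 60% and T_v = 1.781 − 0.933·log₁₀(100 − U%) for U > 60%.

t ≈ 5.24 years

Drainage path length: H_d = H/2 = 2.9 m (double drainage).
U > 60%: T_v = 1.781 − 0.933·log₁₀(100 − 74) = 0.46083.
t = T_v·H_d²/c_v = 0.46083×2.9²/0.74 = 5.237 years.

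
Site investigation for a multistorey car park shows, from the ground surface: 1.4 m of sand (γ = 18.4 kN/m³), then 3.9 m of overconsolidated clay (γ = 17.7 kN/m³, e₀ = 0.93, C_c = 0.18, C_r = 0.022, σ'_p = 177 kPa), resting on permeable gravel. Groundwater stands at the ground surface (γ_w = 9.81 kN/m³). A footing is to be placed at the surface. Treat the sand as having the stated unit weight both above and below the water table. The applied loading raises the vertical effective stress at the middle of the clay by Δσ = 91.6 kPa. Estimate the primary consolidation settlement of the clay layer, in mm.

S_c ≈ 28.3 mm

Mid-depth of clay below the ground surface: z = 1.4 + 3.9/2 = 3.35 m.
Total vertical stress at mid-clay: σ_v = 18.4×1.4 + 17.7×1.95 = 60.275 kPa.
Pore pressure: u = 9.81×(3.35 − 0) = 32.864 kPa.
Initial effective stress: σ'_0 = σ_v − u = 60.275 − 32.864 = 27.411 kPa.
Final effective stress: σ'_f = 27.411 + 91.6 = 119.01 kPa.
σ'_f = 119.01 ≤ σ'_p = 177 kPa, so the clay remains overconsolidated and only the recompression index applies:
S_c = C_r·H/(1+e₀)·log₁₀(σ'_f/σ'_0) = 0.022×3.9/1.93×log₁₀(119.01/27.411)
    = 0.044455 × 0.63766 = 0.02835 m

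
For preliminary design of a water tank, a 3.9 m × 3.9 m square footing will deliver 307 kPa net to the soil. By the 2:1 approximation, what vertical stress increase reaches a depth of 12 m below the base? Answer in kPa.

Δσ_z ≈ 18.5 kPa

By the 2:1 method the load spreads at 1 horizontal : 2 vertical, so at depth z the loaded area has grown by z in each plan dimension:
Δσ = qBL/((B+z)(L+z)) = 307×3.9×3.9/((3.9+12)(3.9+12)) = 18.47 kPa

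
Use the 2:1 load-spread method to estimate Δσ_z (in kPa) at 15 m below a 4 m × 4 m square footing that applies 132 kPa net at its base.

By the 2:1 method the load spreads at 1 horizontal : 2 vertical, so at depth z the loaded area has grown by z in each plan dimension:
Δσ = qBL/((B+z)(L+z)) = 132×4×4/((4+15)(4+15)) = 5.8504 kPa

Δσ_z ≈ 5.85 kPa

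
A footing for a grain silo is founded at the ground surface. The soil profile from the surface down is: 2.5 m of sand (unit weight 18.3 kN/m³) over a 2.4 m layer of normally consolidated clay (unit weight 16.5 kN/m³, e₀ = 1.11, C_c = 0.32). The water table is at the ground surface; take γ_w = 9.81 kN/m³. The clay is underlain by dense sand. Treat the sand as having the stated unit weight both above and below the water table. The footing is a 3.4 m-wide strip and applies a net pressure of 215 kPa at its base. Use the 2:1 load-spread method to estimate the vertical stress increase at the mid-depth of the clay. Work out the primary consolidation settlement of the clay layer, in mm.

Mid-depth of clay below the ground surface: z = 2.5 + 2.4/2 = 3.7 m.
Total vertical stress at mid-clay: σ_v = 18.3×2.5 + 16.5×1.2 = 65.55 kPa.
Pore pressure: u = 9.81×(3.7 − 0) = 36.297 kPa.
Initial effective stress: σ'_0 = σ_v − u = 65.55 − 36.297 = 29.253 kPa.
Stress increase at mid-clay by the 2:1 spreading method:
Δσ = qB/(B+z) = 215×3.4/(3.4+3.7) = 102.96 kPa
Final effective stress: σ'_f = σ'_0 + Δσ = 29.253 + 102.96 = 132.21 kPa.
Normally consolidated clay, so the full stress increment lies on the virgin compression line:
S_c = C_c·H/(1+e₀)·log₁₀(σ'_f/σ'_0) = 0.32×2.4/(1+1.11)×log₁₀(132.21/29.253)
    = 0.36398 × 0.65509 = 0.2384 m

S_c ≈ 238 mm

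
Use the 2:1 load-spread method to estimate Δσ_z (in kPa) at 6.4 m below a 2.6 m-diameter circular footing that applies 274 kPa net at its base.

Δσ_z ≈ 22.9 kPa

By the 2:1 method the load spreads at 1 horizontal : 2 vertical, so at depth z the loaded area has grown by z in each plan dimension:
Δσ ≈ qD²/(D+z)² = 274×2.6²/(2.6+6.4)² = 22.867 kPa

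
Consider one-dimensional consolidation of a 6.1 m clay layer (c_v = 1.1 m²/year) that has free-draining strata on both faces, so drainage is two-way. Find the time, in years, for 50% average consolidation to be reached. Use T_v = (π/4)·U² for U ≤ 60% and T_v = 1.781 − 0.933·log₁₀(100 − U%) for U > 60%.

Drainage path length: H_d = H/2 = 3.05 m (double drainage).
U ≤ 60%: T_v = (π/4)·U² = (π/4)×0.5² = 0.19635.
t = T_v·H_d²/c_v = 0.19635×3.05²/1.1 = 1.66 years.

t ≈ 1.66 years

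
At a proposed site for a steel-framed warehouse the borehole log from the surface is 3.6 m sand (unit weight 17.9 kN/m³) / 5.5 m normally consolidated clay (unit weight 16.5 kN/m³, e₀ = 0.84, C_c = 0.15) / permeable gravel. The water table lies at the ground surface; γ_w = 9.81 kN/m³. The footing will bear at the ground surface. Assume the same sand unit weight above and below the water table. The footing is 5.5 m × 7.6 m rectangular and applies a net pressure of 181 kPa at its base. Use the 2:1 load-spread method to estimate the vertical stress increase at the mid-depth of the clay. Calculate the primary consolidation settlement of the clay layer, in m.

S_c ≈ 0.131 m

Mid-depth of clay below the ground surface: z = 3.6 + 5.5/2 = 6.35 m.
Total vertical stress at mid-clay: σ_v = 17.9×3.6 + 16.5×2.75 = 109.81 kPa.
Pore pressure: u = 9.81×(6.35 − 0) = 62.294 kPa.
Initial effective stress: σ'_0 = σ_v − u = 109.81 − 62.294 = 47.516 kPa.
Stress increase at mid-clay by the 2:1 spreading method:
Δσ = qBL/((B+z)(L+z)) = 181×5.5×7.6/((5.5+6.35)(7.6+6.35)) = 45.768 kPa
Final effective stress: σ'_f = σ'_0 + Δσ = 47.516 + 45.768 = 93.284 kPa.
Normally consolidated clay, so the full stress increment lies on the virgin compression line:
S_c = C_c·H/(1+e₀)·log₁₀(σ'_f/σ'_0) = 0.15×5.5/(1+0.84)×log₁₀(93.284/47.516)
    = 0.44837 × 0.29297 = 0.1314 m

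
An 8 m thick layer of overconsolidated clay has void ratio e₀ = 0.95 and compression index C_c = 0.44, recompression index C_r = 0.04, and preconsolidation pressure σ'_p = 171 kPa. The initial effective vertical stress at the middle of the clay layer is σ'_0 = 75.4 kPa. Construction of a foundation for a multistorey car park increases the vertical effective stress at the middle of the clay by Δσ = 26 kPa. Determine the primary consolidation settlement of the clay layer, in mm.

S_c ≈ 21.1 mm

Final effective stress: σ'_f = 75.4 + 26 = 101.4 kPa.
σ'_f = 101.4 ≤ σ'_p = 171 kPa, so the clay remains overconsolidated and only the recompression index applies:
S_c = C_r·H/(1+e₀)·log₁₀(σ'_f/σ'_0) = 0.04×8/1.95×log₁₀(101.4/75.4)
    = 0.1641 × 0.12867 = 0.02112 m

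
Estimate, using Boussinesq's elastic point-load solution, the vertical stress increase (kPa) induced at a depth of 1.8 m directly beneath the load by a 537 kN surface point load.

Boussinesq vertical stress below a point load on an elastic half-space:
Δσ_z = 3P/(2πz²) · [1 + (r/z)²]^(−5/2)
r/z = 0/1.8 = 0; [1+(r/z)²]^(−5/2) = 1.
Δσ_z = 3×537/(2π×1.8²) × 1 = 79.135 × 1 = 79.14 kPa

Δσ_z ≈ 79.1 kPa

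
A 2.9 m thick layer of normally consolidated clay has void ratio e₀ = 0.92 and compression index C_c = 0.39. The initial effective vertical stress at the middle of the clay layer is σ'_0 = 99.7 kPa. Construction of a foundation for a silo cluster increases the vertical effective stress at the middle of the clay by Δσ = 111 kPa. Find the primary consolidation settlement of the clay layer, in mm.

S_c ≈ 191 mm

Final effective stress: σ'_f = σ'_0 + Δσ = 99.7 + 111 = 210.7 kPa.
Normally consolidated clay, so the full stress increment lies on the virgin compression line:
S_c = C_c·H/(1+e₀)·log₁₀(σ'_f/σ'_0) = 0.39×2.9/(1+0.92)×log₁₀(210.7/99.7)
    = 0.58906 × 0.32497 = 0.1914 m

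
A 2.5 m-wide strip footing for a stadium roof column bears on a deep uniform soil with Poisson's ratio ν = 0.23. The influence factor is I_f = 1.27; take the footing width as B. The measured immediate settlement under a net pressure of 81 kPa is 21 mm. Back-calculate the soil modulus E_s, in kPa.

S_e = q·B·(1−ν²)/E_s · I_f  ⇒  E_s = q·B·(1−ν²)·I_f / S_e.
E_s = 81 × 2.5 × 0.9471 × 1.27 / 0.021 = 11600 kPa

E_s ≈ 11600 kPa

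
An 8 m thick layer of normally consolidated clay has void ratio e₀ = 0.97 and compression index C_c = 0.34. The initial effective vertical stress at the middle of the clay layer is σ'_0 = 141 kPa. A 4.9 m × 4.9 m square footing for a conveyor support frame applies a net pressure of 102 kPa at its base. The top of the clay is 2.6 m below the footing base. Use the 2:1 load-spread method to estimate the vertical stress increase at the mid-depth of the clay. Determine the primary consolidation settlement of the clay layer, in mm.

Mid-depth of clay below the footing base: z = 2.6 + 8/2 = 6.6 m.
Stress increase at mid-clay by the 2:1 spreading method:
Δσ = qBL/((B+z)(L+z)) = 102×4.9×4.9/((4.9+6.6)(4.9+6.6)) = 18.518 kPa
Final effective stress: σ'_f = σ'_0 + Δσ = 141 + 18.518 = 159.52 kPa.
Normally consolidated clay, so the full stress increment lies on the virgin compression line:
S_c = C_c·H/(1+e₀)·log₁₀(σ'_f/σ'_0) = 0.34×8/(1+0.97)×log₁₀(159.52/141)
    = 1.3807 × 0.053596 = 0.074 m

S_c ≈ 74 mm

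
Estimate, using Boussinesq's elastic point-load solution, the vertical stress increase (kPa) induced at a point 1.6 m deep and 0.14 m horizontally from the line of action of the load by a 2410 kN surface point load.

Boussinesq vertical stress below a point load on an elastic half-space:
Δσ_z = 3P/(2πz²) · [1 + (r/z)²]^(−5/2)
r/z = 0.14/1.6 = 0.0875; [1+(r/z)²]^(−5/2) = 0.98111.
Δσ_z = 3×2410/(2π×1.6²) × 0.98111 = 449.49 × 0.98111 = 441 kPa

Δσ_z ≈ 441 kPa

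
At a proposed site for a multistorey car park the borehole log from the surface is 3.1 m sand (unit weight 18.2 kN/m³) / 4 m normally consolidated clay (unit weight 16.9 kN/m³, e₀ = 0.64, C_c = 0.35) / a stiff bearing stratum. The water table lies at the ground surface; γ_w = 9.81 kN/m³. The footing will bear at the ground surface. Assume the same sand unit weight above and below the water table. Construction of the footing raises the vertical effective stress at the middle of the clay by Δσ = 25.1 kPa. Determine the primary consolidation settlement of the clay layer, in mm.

Mid-depth of clay below the ground surface: z = 3.1 + 4/2 = 5.1 m.
Total vertical stress at mid-clay: σ_v = 18.2×3.1 + 16.9×2 = 90.22 kPa.
Pore pressure: u = 9.81×(5.1 − 0) = 50.031 kPa.
Initial effective stress: σ'_0 = σ_v − u = 90.22 − 50.031 = 40.189 kPa.
Final effective stress: σ'_f = σ'_0 + Δσ = 40.189 + 25.1 = 65.289 kPa.
Normally consolidated clay, so the full stress increment lies on the virgin compression line:
S_c = C_c·H/(1+e₀)·log₁₀(σ'_f/σ'_0) = 0.35×4/(1+0.64)×log₁₀(65.289/40.189)
    = 0.85366 × 0.21073 = 0.1799 m

S_c ≈ 180 mm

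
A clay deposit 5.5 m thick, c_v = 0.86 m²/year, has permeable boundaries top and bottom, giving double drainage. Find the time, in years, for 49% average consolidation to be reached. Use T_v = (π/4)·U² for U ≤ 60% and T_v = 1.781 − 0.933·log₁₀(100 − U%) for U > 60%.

t ≈ 1.66 years

Drainage path length: H_d = H/2 = 2.75 m (double drainage).
U ≤ 60%: T_v = (π/4)·U² = (π/4)×0.49² = 0.18857.
t = T_v·H_d²/c_v = 0.18857×2.75²/0.86 = 1.658 years.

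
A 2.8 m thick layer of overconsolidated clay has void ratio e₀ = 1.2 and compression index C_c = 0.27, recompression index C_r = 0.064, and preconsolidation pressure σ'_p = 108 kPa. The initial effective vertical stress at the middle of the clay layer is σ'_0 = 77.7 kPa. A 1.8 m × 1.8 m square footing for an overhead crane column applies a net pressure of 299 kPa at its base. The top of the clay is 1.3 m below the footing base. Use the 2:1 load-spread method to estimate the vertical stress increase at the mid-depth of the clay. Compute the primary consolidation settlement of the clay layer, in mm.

Mid-depth of clay below the footing base: z = 1.3 + 2.8/2 = 2.7 m.
Stress increase at mid-clay by the 2:1 spreading method:
Δσ = qBL/((B+z)(L+z)) = 299×1.8×1.8/((1.8+2.7)(1.8+2.7)) = 47.84 kPa
Final effective stress: σ'_f = 77.7 + 47.84 = 125.54 kPa.
σ'_f = 125.54 > σ'_p = 108 kPa, so the stress path crosses the preconsolidation pressure — recompression up to σ'_p, then virgin compression beyond:
S_c = H/(1+e₀)·[C_r·log₁₀(σ'_p/σ'_0) + C_c·log₁₀(σ'_f/σ'_p)]
    = 2.8/2.2 × [0.064×log₁₀(108/77.7) + 0.27×log₁₀(125.54/108)]
    = 1.2727 × [0.0091522 + 0.017647] = 0.03411 m

S_c ≈ 34.1 mm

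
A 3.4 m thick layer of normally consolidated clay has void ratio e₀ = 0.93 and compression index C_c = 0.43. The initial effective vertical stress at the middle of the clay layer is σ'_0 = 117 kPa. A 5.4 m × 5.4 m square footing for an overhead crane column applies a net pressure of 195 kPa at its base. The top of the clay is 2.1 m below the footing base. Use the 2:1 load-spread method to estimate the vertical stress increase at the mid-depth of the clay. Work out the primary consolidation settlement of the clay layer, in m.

Mid-depth of clay below the footing base: z = 2.1 + 3.4/2 = 3.8 m.
Stress increase at mid-clay by the 2:1 spreading method:
Δσ = qBL/((B+z)(L+z)) = 195×5.4×5.4/((5.4+3.8)(5.4+3.8)) = 67.181 kPa
Final effective stress: σ'_f = σ'_0 + Δσ = 117 + 67.181 = 184.18 kPa.
Normally consolidated clay, so the full stress increment lies on the virgin compression line:
S_c = C_c·H/(1+e₀)·log₁₀(σ'_f/σ'_0) = 0.43×3.4/(1+0.93)×log₁₀(184.18/117)
    = 0.75751 × 0.19706 = 0.1493 m

S_c ≈ 0.149 m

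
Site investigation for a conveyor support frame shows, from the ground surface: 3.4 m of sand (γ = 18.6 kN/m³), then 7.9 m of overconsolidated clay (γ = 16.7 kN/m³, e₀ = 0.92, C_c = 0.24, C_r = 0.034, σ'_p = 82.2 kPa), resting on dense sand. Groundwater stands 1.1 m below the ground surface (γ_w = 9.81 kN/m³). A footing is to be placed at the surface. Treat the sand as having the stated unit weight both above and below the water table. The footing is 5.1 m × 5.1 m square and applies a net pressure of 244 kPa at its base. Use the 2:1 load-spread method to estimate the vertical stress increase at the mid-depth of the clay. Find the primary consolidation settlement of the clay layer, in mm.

Mid-depth of clay below the ground surface: z = 3.4 + 7.9/2 = 7.35 m.
Total vertical stress at mid-clay: σ_v = 18.6×3.4 + 16.7×3.95 = 129.21 kPa.
Pore pressure: u = 9.81×(7.35 − 1.1) = 61.312 kPa.
Initial effective stress: σ'_0 = σ_v − u = 129.21 − 61.312 = 67.898 kPa.
Stress increase at mid-clay by the 2:1 spreading method:
Δσ = qBL/((B+z)(L+z)) = 244×5.1×5.1/((5.1+7.35)(5.1+7.35)) = 40.944 kPa
Final effective stress: σ'_f = 67.898 + 40.944 = 108.84 kPa.
σ'_f = 108.84 > σ'_p = 82.2 kPa, so the stress path crosses the preconsolidation pressure — recompression up to σ'_p, then virgin compression beyond:
S_c = H/(1+e₀)·[C_r·log₁₀(σ'_p/σ'_0) + C_c·log₁₀(σ'_f/σ'_p)]
    = 7.9/1.92 × [0.034×log₁₀(82.2/67.898) + 0.24×log₁₀(108.84/82.2)]
    = 4.1146 × [0.0028225 + 0.02926] = 0.132 m

S_c ≈ 132 mm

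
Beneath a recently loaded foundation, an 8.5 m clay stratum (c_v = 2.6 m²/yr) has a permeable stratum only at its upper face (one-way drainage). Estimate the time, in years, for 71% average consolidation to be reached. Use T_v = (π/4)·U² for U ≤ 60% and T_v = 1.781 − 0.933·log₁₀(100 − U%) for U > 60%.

Drainage path length: H_d = H = 8.5 m (single drainage).
U > 60%: T_v = 1.781 − 0.933·log₁₀(100 − 71) = 0.41658.
t = T_v·H_d²/c_v = 0.41658×8.5²/2.6 = 11.58 years.

t ≈ 11.6 years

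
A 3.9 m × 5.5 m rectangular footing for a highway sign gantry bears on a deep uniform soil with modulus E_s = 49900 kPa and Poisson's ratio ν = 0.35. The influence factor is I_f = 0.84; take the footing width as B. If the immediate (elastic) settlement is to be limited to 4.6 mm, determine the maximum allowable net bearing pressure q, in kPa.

S_e = q·B·(1−ν²)/E_s · I_f  ⇒  q = S_e·E_s / (B·(1−ν²)·I_f).
q = 0.0046 × 49900 / (3.9 × 0.8775 × 0.84) = 79.85 kPa

q ≈ 79.8 kPa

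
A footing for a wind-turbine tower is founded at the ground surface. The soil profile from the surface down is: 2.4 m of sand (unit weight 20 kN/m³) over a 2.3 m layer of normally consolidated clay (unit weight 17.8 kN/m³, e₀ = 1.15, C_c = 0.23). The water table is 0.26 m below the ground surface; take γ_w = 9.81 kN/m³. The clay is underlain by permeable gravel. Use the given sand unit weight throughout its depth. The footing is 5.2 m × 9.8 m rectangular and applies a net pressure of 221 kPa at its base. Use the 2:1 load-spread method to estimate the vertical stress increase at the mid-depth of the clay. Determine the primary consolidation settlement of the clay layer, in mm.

Mid-depth of clay below the ground surface: z = 2.4 + 2.3/2 = 3.55 m.
Total vertical stress at mid-clay: σ_v = 20×2.4 + 17.8×1.15 = 68.47 kPa.
Pore pressure: u = 9.81×(3.55 − 0.26) = 32.275 kPa.
Initial effective stress: σ'_0 = σ_v − u = 68.47 − 32.275 = 36.195 kPa.
Stress increase at mid-clay by the 2:1 spreading method:
Δσ = qBL/((B+z)(L+z)) = 221×5.2×9.8/((5.2+3.55)(9.8+3.55)) = 96.412 kPa
Final effective stress: σ'_f = σ'_0 + Δσ = 36.195 + 96.412 = 132.61 kPa.
Normally consolidated clay, so the full stress increment lies on the virgin compression line:
S_c = C_c·H/(1+e₀)·log₁₀(σ'_f/σ'_0) = 0.23×2.3/(1+1.15)×log₁₀(132.61/36.195)
    = 0.24605 × 0.56393 = 0.1388 m

S_c ≈ 139 mm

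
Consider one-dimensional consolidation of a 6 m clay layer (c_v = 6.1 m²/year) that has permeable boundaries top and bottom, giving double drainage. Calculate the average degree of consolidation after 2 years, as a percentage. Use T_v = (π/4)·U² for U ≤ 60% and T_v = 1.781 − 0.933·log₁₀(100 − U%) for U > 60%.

U ≈ 97.1 %

Drainage path length: H_d = H/2 = 3 m (double drainage).
T_v = c_v·t/H_d² = 6.1×2/3² = 1.3556.
T_v = 1.3556 corresponds to the U > 60% branch:
U = 1 − 10^((1.781 − T_v)/0.933)/100 = 0.9714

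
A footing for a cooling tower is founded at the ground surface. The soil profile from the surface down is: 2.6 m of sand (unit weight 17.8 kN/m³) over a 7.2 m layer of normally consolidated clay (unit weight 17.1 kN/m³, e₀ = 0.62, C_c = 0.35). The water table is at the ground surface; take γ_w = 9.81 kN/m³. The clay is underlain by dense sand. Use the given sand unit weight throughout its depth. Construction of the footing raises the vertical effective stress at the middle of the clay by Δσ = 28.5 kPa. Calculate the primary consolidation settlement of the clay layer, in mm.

Mid-depth of clay below the ground surface: z = 2.6 + 7.2/2 = 6.2 m.
Total vertical stress at mid-clay: σ_v = 17.8×2.6 + 17.1×3.6 = 107.84 kPa.
Pore pressure: u = 9.81×(6.2 − 0) = 60.822 kPa.
Initial effective stress: σ'_0 = σ_v − u = 107.84 − 60.822 = 47.018 kPa.
Final effective stress: σ'_f = σ'_0 + Δσ = 47.018 + 28.5 = 75.518 kPa.
Normally consolidated clay, so the full stress increment lies on the virgin compression line:
S_c = C_c·H/(1+e₀)·log₁₀(σ'_f/σ'_0) = 0.35×7.2/(1+0.62)×log₁₀(75.518/47.018)
    = 1.5556 × 0.20579 = 0.3201 m

S_c ≈ 320 mm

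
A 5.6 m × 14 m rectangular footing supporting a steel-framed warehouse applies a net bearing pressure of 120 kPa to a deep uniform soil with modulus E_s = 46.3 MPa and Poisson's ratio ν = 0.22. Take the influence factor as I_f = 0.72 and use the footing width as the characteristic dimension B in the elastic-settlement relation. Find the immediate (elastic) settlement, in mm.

Immediate (elastic) settlement: S_e = q·B·(1−ν²)/E_s · I_f.
E_s = 46.3 MPa = 46300 kPa.
S_e = 120 × 5.6 × (1 − 0.22²) / 46300 × 0.72
    = 120 × 5.6 × 0.9516 / 46300 × 0.72
    = 0.009944 m = 9.944 mm

S_e ≈ 9.94 mm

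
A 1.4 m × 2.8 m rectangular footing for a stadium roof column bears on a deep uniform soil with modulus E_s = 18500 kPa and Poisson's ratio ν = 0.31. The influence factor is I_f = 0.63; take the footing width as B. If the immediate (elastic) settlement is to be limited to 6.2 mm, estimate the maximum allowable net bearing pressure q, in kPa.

q ≈ 144 kPa

S_e = q·B·(1−ν²)/E_s · I_f  ⇒  q = S_e·E_s / (B·(1−ν²)·I_f).
q = 0.0062 × 18500 / (1.4 × 0.9039 × 0.63) = 143.9 kPa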